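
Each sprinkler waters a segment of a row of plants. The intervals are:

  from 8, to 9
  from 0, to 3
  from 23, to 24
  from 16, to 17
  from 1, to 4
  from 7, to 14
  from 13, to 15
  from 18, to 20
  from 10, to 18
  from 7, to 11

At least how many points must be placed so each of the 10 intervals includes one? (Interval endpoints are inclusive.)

Process intervals by earliest right end; each time one isn't hit yet, stab at its right endpoint.
Sorted: [0,3] [1,4] [8,9] [7,11] [7,14] [13,15] [16,17] [10,18] [18,20] [23,24]
{[0,3],[1,4]} hit by 3; {[8,9],[7,11],[7,14]} hit by 9; {[13,15]} hit by 15; {[16,17],[10,18]} hit by 17; {[18,20]} hit by 20; {[23,24]} hit by 24.
Points: 3, 9, 15, 17, 20, 24 (6 total).

6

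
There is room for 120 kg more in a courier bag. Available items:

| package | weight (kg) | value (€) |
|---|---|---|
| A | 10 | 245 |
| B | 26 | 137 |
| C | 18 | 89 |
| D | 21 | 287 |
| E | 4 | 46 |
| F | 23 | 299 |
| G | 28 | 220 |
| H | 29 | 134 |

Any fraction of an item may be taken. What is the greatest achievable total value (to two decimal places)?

Ratios (sorted): A 24.50, D 13.67, F 13.00, E 11.50, G 7.86, B 5.27, C 4.94, H 4.62
take A (10 @ 245); take D (21 @ 287); take F (23 @ 299); take E (4 @ 46); take G (28 @ 220); take B (26 @ 137); take 8/18 of C → 39.56. Capacity used 120/120.
Total value = 1273.56

1273.56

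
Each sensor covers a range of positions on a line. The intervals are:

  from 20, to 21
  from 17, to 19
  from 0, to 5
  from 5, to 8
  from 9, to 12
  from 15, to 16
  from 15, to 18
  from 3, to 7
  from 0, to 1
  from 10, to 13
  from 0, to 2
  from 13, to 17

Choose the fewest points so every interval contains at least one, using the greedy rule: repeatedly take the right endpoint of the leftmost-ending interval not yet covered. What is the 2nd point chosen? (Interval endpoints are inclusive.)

Sort by right endpoint; whenever an interval is uncovered, place a point at its right end.
By right end: [0,1]  [0,2]  [0,5]  [3,7]  [5,8]  [9,12]  [10,13]  [15,16]  [13,17]  [15,18]  [17,19]  [20,21]
[0,1] uncovered → point at 1; [3,7] uncovered → point at 7; [9,12] uncovered → point at 12; [15,16] uncovered → point at 16; [17,19] uncovered → point at 19; [20,21] uncovered → point at 21.
Points: 1, 7, 12, 16, 19, 21 (6 total).

7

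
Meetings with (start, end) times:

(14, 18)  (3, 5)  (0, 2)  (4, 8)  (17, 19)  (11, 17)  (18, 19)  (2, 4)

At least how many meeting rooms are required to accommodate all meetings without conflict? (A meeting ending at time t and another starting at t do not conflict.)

2

The answer is the maximum number of intervals overlapping at any instant.
Events (time:±→running): 0:+→1 2:-→0 2:+→1 3:+→2 … peak 2.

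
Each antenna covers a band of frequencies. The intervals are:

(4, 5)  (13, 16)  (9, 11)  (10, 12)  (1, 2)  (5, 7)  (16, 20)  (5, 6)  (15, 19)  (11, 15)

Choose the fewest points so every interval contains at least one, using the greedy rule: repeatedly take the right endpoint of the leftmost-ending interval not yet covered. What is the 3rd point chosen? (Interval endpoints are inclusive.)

Process intervals by earliest right end; each time one isn't hit yet, stab at its right endpoint.
By right end: [1,2]  [4,5]  [5,6]  [5,7]  [9,11]  [10,12]  [11,15]  [13,16]  [15,19]  [16,20]
[1,2] uncovered → point at 2; [4,5] uncovered → point at 5; [9,11] uncovered → point at 11; [13,16] uncovered → point at 16.
Points: 2, 5, 11, 16 (4 total).

11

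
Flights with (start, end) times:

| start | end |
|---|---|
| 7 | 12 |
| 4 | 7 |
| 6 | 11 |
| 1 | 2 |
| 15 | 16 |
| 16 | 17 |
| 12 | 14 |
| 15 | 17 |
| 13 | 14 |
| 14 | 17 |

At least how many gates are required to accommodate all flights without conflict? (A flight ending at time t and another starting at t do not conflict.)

3

The answer is the maximum number of intervals overlapping at any instant.
starts: [1, 4, 6, 7, 12, 13, 14, 15, 15, 16]
ends:   [2, 7, 11, 12, 14, 14, 16, 17, 17, 17]
s1→1 e2→0 s4→1 s6→2 e7→1 s7→2 e11→1 e12→0 s12→1 s13→2 e14→1 e14→0 s14→1 s15→2 s15→3  — peak 3.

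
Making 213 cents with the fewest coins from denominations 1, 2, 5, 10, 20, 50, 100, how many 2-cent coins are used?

1

213 = 2×100 + 1×10 + 1×2 + 1×1
Count of 2: 1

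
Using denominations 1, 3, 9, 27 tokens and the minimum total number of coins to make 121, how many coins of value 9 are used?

121 − 4×27→13 − 1×9→4 − 1×3→1 − 1×1→0
Count of 9: 1

1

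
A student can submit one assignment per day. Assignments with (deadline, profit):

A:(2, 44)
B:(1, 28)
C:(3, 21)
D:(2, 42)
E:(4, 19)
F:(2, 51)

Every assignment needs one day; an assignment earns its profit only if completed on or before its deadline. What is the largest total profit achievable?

135

Take jobs in profit order; each goes to the latest open slot no later than its deadline.
Profit order: F=51 A=44 D=42 B=28 C=21 E=19
Assign: F→slot 2, A→slot 1, D skipped, B skipped, C→slot 3, E→slot 4.
Slots: [1:A] [2:F] [3:C] [4:E]
Profit = 44 + 51 + 21 + 19 = 135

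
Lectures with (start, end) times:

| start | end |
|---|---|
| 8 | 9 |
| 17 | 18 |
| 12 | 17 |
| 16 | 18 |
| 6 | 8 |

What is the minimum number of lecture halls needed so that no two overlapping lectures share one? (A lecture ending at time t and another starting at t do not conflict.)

2

Count concurrent intervals with a sweep; the peak is the room count.
starts: [6, 8, 12, 16, 17]
ends:   [8, 9, 17, 18, 18]
s6→1 e8→0 s8→1 e9→0 s12→1 s16→2  — peak 2.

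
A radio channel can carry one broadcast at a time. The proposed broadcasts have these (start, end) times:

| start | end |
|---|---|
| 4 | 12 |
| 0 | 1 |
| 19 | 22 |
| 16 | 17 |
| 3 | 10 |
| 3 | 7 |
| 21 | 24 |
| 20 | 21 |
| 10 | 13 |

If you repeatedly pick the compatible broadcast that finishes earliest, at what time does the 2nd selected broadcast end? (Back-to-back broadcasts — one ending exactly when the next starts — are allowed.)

Sort by end time and greedily take each interval whose start is ≥ the last chosen end.
Sorted by end: (0,1)  (3,7)  (3,10)  (4,12)  (10,13)  (16,17)  (20,21)  (19,22)  (21,24)
take (0,1); take (3,7); take (10,13); take (16,17); take (20,21); take (21,24).
Selected: (0,1) (3,7) (10,13) (16,17) (20,21) (21,24)

7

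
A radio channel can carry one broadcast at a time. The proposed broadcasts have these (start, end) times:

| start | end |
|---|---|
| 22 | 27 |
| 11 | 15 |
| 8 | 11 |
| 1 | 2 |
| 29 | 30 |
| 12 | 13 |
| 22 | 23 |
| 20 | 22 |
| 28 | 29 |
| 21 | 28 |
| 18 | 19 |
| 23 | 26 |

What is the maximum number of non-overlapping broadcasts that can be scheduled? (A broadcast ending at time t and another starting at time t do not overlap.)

9

Sort by end time and greedily take each interval whose start is ≥ the last chosen end.
By end time: (1,2), (8,11), (12,13), (11,15), (18,19), (20,22), (22,23), (23,26), (22,27), (21,28), (28,29), (29,30).
Pick (1,2); next start ≥ 2 → (8,11); next start ≥ 11 → (12,13); next start ≥ 13 → (18,19); next start ≥ 19 → (20,22); next start ≥ 22 → (22,23); next start ≥ 23 → (23,26); next start ≥ 26 → (28,29); next start ≥ 29 → (29,30).
Selected 9 broadcasts.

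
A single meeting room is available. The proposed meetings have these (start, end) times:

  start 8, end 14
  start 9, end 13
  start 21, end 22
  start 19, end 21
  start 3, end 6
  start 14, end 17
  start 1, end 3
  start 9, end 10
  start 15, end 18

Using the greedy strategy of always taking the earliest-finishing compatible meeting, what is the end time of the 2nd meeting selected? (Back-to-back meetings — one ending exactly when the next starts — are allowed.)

Sorted by end: (1,3)  (3,6)  (9,10)  (9,13)  (8,14)  (14,17)  (15,18)  (19,21)  (21,22)
take (1,3); take (3,6); take (9,10); skip (9,13); take (14,17); take (19,21); take (21,22).
Selected: (1,3) (3,6) (9,10) (14,17) (19,21) (21,22)

6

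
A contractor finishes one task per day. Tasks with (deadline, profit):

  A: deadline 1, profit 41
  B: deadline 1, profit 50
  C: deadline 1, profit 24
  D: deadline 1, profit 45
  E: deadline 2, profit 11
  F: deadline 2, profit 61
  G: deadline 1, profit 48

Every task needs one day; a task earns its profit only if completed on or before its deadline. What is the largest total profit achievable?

111

Take jobs in profit order; each goes to the latest open slot no later than its deadline.
Profit order: F=61 B=50 G=48 D=45 A=41 C=24 E=11
Assign: F→slot 2, B→slot 1, G skipped, D skipped, A skipped, C skipped, E skipped.
Slots: [1:B] [2:F]
Profit = 50 + 61 = 111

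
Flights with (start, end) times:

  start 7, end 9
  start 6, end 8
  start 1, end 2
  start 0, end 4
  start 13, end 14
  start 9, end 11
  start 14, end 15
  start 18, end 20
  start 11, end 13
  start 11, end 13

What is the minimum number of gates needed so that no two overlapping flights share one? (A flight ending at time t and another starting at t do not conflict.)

2

Count concurrent intervals with a sweep; the peak is the room count.
starts: [0, 1, 6, 7, 9, 11, 11, 13, 14, 18]
ends:   [2, 4, 8, 9, 11, 13, 13, 14, 15, 20]
s0→1 s1→2  — peak 2.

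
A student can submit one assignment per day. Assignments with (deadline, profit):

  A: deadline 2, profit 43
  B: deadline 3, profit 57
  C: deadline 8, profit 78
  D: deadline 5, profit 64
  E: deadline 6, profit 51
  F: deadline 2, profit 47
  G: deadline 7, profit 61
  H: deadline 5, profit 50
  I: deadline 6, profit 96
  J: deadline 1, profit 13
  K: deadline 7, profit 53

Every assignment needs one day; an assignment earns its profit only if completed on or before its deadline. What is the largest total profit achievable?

510

Sort by profit descending; place each in the latest free slot ≤ its deadline.
By profit: I(d6,96), C(d8,78), D(d5,64), G(d7,61), B(d3,57), K(d7,53), E(d6,51), H(d5,50), F(d2,47), A(d2,43), J(d1,13)
I→slot 6; C→slot 8; D→slot 5; G→slot 7; B→slot 3; K→slot 4; E→slot 2; H→slot 1; F skipped; A skipped; J skipped.
Profit = 50 + 51 + 57 + 53 + 64 + 96 + 61 + 78 = 510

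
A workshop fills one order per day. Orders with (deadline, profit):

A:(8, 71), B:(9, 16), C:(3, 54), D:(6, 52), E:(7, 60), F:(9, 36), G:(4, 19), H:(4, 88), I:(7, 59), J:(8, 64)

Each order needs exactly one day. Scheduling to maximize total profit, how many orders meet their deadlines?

Take jobs in profit order; each goes to the latest open slot no later than its deadline.
Profit order: H=88 A=71 J=64 E=60 I=59 C=54 D=52 F=36 G=19 B=16
Assign: H→slot 4, A→slot 8, J→slot 7, E→slot 6, I→slot 5, C→slot 3, D→slot 2, F→slot 9, G→slot 1, B skipped.
Slots: [1:G] [2:D] [3:C] [4:H] [5:I] [6:E] [7:J] [8:A] [9:F]
9 of 10 scheduled.

9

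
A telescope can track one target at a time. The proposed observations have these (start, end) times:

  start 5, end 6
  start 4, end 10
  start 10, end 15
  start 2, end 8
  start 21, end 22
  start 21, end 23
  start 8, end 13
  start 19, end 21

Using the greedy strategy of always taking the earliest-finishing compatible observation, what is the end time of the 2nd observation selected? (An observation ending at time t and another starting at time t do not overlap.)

13

Sorted by end: (5,6)  (2,8)  (4,10)  (8,13)  (10,15)  (19,21)  (21,22)  (21,23)
take (5,6); take (8,13); take (19,21); take (21,22).
Selected: (5,6) (8,13) (19,21) (21,22)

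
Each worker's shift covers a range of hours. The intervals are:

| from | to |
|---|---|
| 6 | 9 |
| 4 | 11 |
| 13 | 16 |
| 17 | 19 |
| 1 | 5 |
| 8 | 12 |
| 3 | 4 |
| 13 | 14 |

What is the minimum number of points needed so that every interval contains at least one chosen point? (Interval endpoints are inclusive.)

By right end: [3,4]  [1,5]  [6,9]  [4,11]  [8,12]  [13,14]  [13,16]  [17,19]
[3,4] uncovered → point at 4; [6,9] uncovered → point at 9; [13,14] uncovered → point at 14; [17,19] uncovered → point at 19.
Points: 4, 9, 14, 19 (4 total).

4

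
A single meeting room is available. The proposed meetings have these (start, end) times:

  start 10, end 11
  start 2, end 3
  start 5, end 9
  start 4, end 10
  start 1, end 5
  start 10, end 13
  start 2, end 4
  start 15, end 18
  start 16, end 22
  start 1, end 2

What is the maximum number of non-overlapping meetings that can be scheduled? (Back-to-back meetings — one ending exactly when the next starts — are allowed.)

5

Order by finish time; keep every interval that doesn't clash with the previous kept one.
By end time: (1,2), (2,3), (2,4), (1,5), (5,9), (4,10), (10,11), (10,13), (15,18), (16,22).
Pick (1,2); next start ≥ 2 → (2,3); next start ≥ 3 → (5,9); next start ≥ 9 → (10,11); next start ≥ 11 → (15,18).
Selected 5 meetings.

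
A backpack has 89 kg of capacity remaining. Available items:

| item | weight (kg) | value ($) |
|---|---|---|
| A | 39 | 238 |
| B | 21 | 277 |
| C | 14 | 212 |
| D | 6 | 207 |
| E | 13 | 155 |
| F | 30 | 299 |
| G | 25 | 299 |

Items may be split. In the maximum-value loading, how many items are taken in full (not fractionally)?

5

Greedy by value/weight ratio, highest first.
Ratios (sorted): D 34.50, C 15.14, B 13.19, G 11.96, E 11.92, F 9.97, A 6.10
take D (6 @ 207); take C (14 @ 212); take B (21 @ 277); take G (25 @ 299); take E (13 @ 155); take 10/30 of F → 99.67. Capacity used 89/89.
5 item(s) taken whole; one partial (take 10/30 of F).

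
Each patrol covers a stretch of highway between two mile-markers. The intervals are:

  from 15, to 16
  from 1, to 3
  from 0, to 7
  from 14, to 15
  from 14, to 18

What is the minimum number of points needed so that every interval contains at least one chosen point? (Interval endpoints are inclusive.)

2

Process intervals by earliest right end; each time one isn't hit yet, stab at its right endpoint.
Sorted: [1,3] [0,7] [14,15] [15,16] [14,18]
{[1,3],[0,7]} hit by 3; {[14,15],[15,16],[14,18]} hit by 15.
Points: 3, 15 (2 total).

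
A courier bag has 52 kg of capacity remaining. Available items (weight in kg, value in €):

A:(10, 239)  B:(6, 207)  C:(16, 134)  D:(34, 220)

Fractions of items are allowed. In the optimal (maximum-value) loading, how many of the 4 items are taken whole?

Sort by value per unit weight and fill in that order.
Order: B (207/6=34.50) > A (239/10=23.90) > C (134/16=8.38) > D (220/34=6.47)
Fill: take B (6 @ 207) → take A (10 @ 239) → take C (16 @ 134) → take 20/34 of D → 129.41; 52/52 used.
3 item(s) taken whole; one partial (take 20/34 of D).

3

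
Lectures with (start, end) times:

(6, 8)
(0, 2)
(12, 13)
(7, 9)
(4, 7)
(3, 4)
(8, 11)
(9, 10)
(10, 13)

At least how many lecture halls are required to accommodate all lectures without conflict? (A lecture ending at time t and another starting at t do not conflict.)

Count concurrent intervals with a sweep; the peak is the room count.
starts: [0, 3, 4, 6, 7, 8, 9, 10, 12]
ends:   [2, 4, 7, 8, 9, 10, 11, 13, 13]
s0→1 e2→0 s3→1 e4→0 s4→1 s6→2  — peak 2.

2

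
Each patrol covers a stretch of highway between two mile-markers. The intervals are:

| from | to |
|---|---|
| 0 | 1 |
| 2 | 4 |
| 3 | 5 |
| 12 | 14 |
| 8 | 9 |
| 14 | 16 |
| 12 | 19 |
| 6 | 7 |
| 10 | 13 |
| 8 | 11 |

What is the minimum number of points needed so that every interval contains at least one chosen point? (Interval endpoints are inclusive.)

Sorted: [0,1] [2,4] [3,5] [6,7] [8,9] [8,11] [10,13] [12,14] [14,16] [12,19]
{[0,1]} hit by 1; {[2,4],[3,5]} hit by 4; {[6,7]} hit by 7; {[8,9],[8,11]} hit by 9; {[10,13],[12,14]} hit by 13; {[14,16],[12,19]} hit by 16.
Points: 1, 4, 7, 9, 13, 16 (6 total).

6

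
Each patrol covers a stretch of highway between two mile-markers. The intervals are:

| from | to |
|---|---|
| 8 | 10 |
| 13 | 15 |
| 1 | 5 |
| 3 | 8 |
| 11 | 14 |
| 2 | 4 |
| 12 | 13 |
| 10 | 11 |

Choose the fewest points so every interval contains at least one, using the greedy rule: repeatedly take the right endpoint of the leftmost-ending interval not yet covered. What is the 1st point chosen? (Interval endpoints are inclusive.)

Process intervals by earliest right end; each time one isn't hit yet, stab at its right endpoint.
By right end: [2,4]  [1,5]  [3,8]  [8,10]  [10,11]  [12,13]  [11,14]  [13,15]
[2,4] uncovered → point at 4; [8,10] uncovered → point at 10; [12,13] uncovered → point at 13.
Points: 4, 10, 13 (3 total).

4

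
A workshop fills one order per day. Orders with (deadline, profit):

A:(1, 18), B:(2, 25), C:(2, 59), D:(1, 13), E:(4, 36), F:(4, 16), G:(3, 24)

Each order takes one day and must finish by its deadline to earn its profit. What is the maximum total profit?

144

Sort by profit descending; place each in the latest free slot ≤ its deadline.
By profit: C(d2,59), E(d4,36), B(d2,25), G(d3,24), A(d1,18), F(d4,16), D(d1,13)
C→slot 2; E→slot 4; B→slot 1; G→slot 3; A skipped; F skipped; D skipped.
Profit = 25 + 59 + 24 + 36 = 144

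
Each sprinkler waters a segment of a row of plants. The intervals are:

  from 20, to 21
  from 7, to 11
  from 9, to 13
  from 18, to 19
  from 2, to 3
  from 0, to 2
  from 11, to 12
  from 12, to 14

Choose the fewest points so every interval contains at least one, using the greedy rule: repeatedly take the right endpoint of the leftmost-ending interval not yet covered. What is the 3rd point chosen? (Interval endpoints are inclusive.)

14

Sort by right endpoint; whenever an interval is uncovered, place a point at its right end.
Sorted: [0,2] [2,3] [7,11] [11,12] [9,13] [12,14] [18,19] [20,21]
{[0,2],[2,3]} hit by 2; {[7,11],[11,12],[9,13]} hit by 11; {[12,14]} hit by 14; {[18,19]} hit by 19; {[20,21]} hit by 21.
Points: 2, 11, 14, 19, 21 (5 total).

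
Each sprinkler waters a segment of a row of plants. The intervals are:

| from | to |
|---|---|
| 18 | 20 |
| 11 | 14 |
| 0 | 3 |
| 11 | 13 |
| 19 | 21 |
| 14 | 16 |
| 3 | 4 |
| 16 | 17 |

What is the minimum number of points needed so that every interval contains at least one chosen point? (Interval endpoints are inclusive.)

4

Sort by right endpoint; whenever an interval is uncovered, place a point at its right end.
By right end: [0,3]  [3,4]  [11,13]  [11,14]  [14,16]  [16,17]  [18,20]  [19,21]
[0,3] uncovered → point at 3; [11,13] uncovered → point at 13; [14,16] uncovered → point at 16; [18,20] uncovered → point at 20.
Points: 3, 13, 16, 20 (4 total).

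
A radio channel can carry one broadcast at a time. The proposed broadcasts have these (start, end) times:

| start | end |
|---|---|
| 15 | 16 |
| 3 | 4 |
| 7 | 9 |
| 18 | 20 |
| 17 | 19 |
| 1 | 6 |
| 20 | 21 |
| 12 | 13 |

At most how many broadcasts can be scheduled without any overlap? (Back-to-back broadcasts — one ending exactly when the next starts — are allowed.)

Sort by end time and greedily take each interval whose start is ≥ the last chosen end.
Sorted by end: (3,4)  (1,6)  (7,9)  (12,13)  (15,16)  (17,19)  (18,20)  (20,21)
take (3,4); take (7,9); take (12,13); take (15,16); take (17,19); skip (18,20); take (20,21).
Selected 6 broadcasts.

6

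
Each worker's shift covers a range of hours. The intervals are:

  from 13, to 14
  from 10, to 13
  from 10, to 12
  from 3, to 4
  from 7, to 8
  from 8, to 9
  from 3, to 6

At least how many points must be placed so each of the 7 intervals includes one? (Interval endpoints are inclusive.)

4

Sorted: [3,4] [3,6] [7,8] [8,9] [10,12] [10,13] [13,14]
{[3,4],[3,6]} hit by 4; {[7,8],[8,9]} hit by 8; {[10,12],[10,13]} hit by 12; {[13,14]} hit by 14.
Points: 4, 8, 12, 14 (4 total).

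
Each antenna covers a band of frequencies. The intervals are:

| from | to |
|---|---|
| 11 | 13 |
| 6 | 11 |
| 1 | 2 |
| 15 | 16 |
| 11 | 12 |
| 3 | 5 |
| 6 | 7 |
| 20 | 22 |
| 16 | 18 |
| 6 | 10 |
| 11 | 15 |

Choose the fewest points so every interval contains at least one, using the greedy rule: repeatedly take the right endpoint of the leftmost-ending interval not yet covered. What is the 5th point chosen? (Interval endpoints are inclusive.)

16

Sorted: [1,2] [3,5] [6,7] [6,10] [6,11] [11,12] [11,13] [11,15] [15,16] [16,18] [20,22]
{[1,2]} hit by 2; {[3,5]} hit by 5; {[6,7],[6,10],[6,11]} hit by 7; {[11,12],[11,13],[11,15]} hit by 12; {[15,16],[16,18]} hit by 16; {[20,22]} hit by 22.
Points: 2, 5, 7, 12, 16, 22 (6 total).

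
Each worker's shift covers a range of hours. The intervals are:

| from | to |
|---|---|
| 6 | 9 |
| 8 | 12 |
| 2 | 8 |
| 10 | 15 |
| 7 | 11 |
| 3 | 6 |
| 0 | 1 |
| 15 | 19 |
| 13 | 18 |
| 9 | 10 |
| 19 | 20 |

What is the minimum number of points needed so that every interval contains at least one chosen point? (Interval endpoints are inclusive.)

Sorted: [0,1] [3,6] [2,8] [6,9] [9,10] [7,11] [8,12] [10,15] [13,18] [15,19] [19,20]
{[0,1]} hit by 1; {[3,6],[2,8],[6,9]} hit by 6; {[9,10],[7,11],[8,12],[10,15]} hit by 10; {[13,18],[15,19]} hit by 18; {[19,20]} hit by 20.
Points: 1, 6, 10, 18, 20 (5 total).

5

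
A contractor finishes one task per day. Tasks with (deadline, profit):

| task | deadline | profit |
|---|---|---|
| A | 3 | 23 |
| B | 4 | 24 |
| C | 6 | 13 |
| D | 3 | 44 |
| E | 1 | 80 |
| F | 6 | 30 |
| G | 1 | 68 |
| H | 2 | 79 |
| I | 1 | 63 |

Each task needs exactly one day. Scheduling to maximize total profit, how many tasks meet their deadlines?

6

Profit order: E=80 H=79 G=68 I=63 D=44 F=30 B=24 A=23 C=13
Assign: E→slot 1, H→slot 2, G skipped, I skipped, D→slot 3, F→slot 6, B→slot 4, A skipped, C→slot 5.
Slots: [1:E] [2:H] [3:D] [4:B] [5:C] [6:F]
6 of 9 scheduled.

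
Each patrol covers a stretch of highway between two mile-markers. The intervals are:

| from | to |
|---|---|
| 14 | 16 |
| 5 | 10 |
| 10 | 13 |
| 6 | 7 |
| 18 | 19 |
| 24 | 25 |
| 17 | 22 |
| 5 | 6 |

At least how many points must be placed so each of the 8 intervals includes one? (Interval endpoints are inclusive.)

Sorted: [5,6] [6,7] [5,10] [10,13] [14,16] [18,19] [17,22] [24,25]
{[5,6],[6,7],[5,10]} hit by 6; {[10,13]} hit by 13; {[14,16]} hit by 16; {[18,19],[17,22]} hit by 19; {[24,25]} hit by 25.
Points: 6, 13, 16, 19, 25 (5 total).

5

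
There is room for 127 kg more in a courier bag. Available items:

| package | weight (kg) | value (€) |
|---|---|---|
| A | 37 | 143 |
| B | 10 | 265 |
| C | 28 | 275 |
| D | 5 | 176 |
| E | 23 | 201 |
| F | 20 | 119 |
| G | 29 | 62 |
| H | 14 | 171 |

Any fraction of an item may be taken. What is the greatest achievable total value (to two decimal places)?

Order: D (176/5=35.20) > B (265/10=26.50) > H (171/14=12.21) > C (275/28=9.82) > E (201/23=8.74) > F (119/20=5.95) > A (143/37=3.86) > G (62/29=2.14)
Fill: take D (5 @ 176) → take B (10 @ 265) → take H (14 @ 171) → take C (28 @ 275) → take E (23 @ 201) → take F (20 @ 119) → take 27/37 of A → 104.35; 127/127 used.
Total value = 1311.35

1311.35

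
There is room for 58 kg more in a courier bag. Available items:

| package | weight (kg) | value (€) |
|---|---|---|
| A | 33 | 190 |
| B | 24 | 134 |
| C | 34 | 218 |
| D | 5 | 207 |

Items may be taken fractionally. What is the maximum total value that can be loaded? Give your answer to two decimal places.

Ratios (sorted): D 41.40, C 6.41, A 5.76, B 5.58
take D (5 @ 207); take C (34 @ 218); take 19/33 of A → 109.39. Capacity used 58/58.
Total value = 534.39

534.39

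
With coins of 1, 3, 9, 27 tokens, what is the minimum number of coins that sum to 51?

51 − 1×27→24 − 2×9→6 − 2×3→0
Total coins = 1 + 2 + 2 = 5

5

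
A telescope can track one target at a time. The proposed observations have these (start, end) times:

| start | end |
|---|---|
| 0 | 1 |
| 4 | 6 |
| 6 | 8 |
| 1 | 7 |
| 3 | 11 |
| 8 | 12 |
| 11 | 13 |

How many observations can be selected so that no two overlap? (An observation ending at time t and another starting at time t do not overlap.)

4

Sorted by end: (0,1)  (4,6)  (1,7)  (6,8)  (3,11)  (8,12)  (11,13)
take (0,1); take (4,6); skip (1,7); take (6,8); take (8,12).
Selected 4 observations.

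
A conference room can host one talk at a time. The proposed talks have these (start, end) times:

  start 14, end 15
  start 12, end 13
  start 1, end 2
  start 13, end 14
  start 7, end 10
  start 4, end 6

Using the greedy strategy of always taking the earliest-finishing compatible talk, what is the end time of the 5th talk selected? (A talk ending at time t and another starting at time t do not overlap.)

14

Sorted by end: (1,2)  (4,6)  (7,10)  (12,13)  (13,14)  (14,15)
take (1,2); take (4,6); take (7,10); take (12,13); take (13,14); take (14,15).
Selected: (1,2) (4,6) (7,10) (12,13) (13,14) (14,15)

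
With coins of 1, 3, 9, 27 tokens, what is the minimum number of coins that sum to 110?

110 = 4×27 + 2×1
Total coins = 4 + 2 = 6

6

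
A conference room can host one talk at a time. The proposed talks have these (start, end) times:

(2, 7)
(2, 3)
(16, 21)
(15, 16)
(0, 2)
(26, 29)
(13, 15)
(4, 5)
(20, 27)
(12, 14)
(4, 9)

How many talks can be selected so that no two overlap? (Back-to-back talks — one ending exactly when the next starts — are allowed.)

Sort by end time and greedily take each interval whose start is ≥ the last chosen end.
Sorted by end: (0,2)  (2,3)  (4,5)  (2,7)  (4,9)  (12,14)  (13,15)  (15,16)  (16,21)  (20,27)  (26,29)
take (0,2); take (2,3); take (4,5); take (12,14); take (15,16); take (16,21); take (26,29).
Selected 7 talks.

7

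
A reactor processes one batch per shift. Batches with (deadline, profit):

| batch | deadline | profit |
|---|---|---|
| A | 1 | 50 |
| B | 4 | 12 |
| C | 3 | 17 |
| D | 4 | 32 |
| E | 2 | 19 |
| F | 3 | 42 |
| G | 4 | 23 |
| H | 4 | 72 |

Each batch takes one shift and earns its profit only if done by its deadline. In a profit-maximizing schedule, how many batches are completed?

4

Sort by profit descending; place each in the latest free slot ≤ its deadline.
By profit: H(d4,72), A(d1,50), F(d3,42), D(d4,32), G(d4,23), E(d2,19), C(d3,17), B(d4,12)
H→slot 4; A→slot 1; F→slot 3; D→slot 2; G skipped; E skipped; C skipped; B skipped.
4 of 8 scheduled.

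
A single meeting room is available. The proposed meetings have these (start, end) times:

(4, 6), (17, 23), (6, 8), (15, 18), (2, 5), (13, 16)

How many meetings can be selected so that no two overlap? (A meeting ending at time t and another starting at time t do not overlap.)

4

Order by finish time; keep every interval that doesn't clash with the previous kept one.
By end time: (2,5), (4,6), (6,8), (13,16), (15,18), (17,23).
Pick (2,5); next start ≥ 5 → (6,8); next start ≥ 8 → (13,16); next start ≥ 16 → (17,23).
Selected 4 meetings.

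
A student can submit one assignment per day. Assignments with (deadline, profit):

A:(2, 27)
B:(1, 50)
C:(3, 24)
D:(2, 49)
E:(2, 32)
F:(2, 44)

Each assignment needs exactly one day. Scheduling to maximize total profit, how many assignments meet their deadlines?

3

Profit order: B=50 D=49 F=44 E=32 A=27 C=24
Assign: B→slot 1, D→slot 2, F skipped, E skipped, A skipped, C→slot 3.
Slots: [1:B] [2:D] [3:C]
3 of 6 scheduled.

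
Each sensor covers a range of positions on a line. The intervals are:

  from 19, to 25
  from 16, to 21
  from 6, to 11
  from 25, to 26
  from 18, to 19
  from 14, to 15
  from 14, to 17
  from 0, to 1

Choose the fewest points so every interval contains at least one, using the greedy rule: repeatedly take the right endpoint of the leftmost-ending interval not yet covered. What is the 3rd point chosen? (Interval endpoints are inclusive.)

15

Process intervals by earliest right end; each time one isn't hit yet, stab at its right endpoint.
Sorted: [0,1] [6,11] [14,15] [14,17] [18,19] [16,21] [19,25] [25,26]
{[0,1]} hit by 1; {[6,11]} hit by 11; {[14,15],[14,17]} hit by 15; {[18,19],[16,21],[19,25]} hit by 19; {[25,26]} hit by 26.
Points: 1, 11, 15, 19, 26 (5 total).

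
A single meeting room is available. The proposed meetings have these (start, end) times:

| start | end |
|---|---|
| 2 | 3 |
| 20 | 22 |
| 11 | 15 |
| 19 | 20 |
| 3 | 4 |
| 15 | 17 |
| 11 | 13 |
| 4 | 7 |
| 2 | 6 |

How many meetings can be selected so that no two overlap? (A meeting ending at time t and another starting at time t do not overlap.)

7

Greedy by earliest finish: after sorting by end time, pick each interval compatible with the last pick.
By end time: (2,3), (3,4), (2,6), (4,7), (11,13), (11,15), (15,17), (19,20), (20,22).
Pick (2,3); next start ≥ 3 → (3,4); next start ≥ 4 → (4,7); next start ≥ 7 → (11,13); next start ≥ 13 → (15,17); next start ≥ 17 → (19,20); next start ≥ 20 → (20,22).
Selected 7 meetings.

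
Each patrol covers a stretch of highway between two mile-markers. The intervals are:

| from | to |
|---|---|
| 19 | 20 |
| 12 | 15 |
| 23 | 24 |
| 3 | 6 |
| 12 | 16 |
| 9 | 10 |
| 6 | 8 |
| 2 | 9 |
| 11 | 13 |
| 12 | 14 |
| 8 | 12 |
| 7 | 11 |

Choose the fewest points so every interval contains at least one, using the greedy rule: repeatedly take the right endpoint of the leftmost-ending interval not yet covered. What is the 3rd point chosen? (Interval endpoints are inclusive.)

13

Process intervals by earliest right end; each time one isn't hit yet, stab at its right endpoint.
By right end: [3,6]  [6,8]  [2,9]  [9,10]  [7,11]  [8,12]  [11,13]  [12,14]  [12,15]  [12,16]  [19,20]  [23,24]
[3,6] uncovered → point at 6; [9,10] uncovered → point at 10; [11,13] uncovered → point at 13; [19,20] uncovered → point at 20; [23,24] uncovered → point at 24.
Points: 6, 10, 13, 20, 24 (5 total).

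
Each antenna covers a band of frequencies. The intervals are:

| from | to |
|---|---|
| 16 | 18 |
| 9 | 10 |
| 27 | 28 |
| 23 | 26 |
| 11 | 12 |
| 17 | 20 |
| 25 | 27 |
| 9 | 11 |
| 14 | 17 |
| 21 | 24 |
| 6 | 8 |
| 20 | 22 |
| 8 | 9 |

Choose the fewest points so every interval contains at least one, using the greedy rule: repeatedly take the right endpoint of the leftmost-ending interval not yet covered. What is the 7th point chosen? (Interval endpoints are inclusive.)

Sort by right endpoint; whenever an interval is uncovered, place a point at its right end.
By right end: [6,8]  [8,9]  [9,10]  [9,11]  [11,12]  [14,17]  [16,18]  [17,20]  [20,22]  [21,24]  [23,26]  [25,27]  [27,28]
[6,8] uncovered → point at 8; [9,10] uncovered → point at 10; [11,12] uncovered → point at 12; [14,17] uncovered → point at 17; [20,22] uncovered → point at 22; [23,26] uncovered → point at 26; [27,28] uncovered → point at 28.
Points: 8, 10, 12, 17, 22, 26, 28 (7 total).

28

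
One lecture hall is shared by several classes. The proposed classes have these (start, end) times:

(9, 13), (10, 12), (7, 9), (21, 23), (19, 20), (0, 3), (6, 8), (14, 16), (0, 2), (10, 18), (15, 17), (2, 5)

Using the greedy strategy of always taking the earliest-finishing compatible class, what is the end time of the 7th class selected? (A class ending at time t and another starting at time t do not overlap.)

23

Greedy by earliest finish: after sorting by end time, pick each interval compatible with the last pick.
By end time: (0,2), (0,3), (2,5), (6,8), (7,9), (10,12), (9,13), (14,16), (15,17), (10,18), (19,20), (21,23).
Pick (0,2); next start ≥ 2 → (2,5); next start ≥ 5 → (6,8); next start ≥ 8 → (10,12); next start ≥ 12 → (14,16); next start ≥ 16 → (19,20); next start ≥ 20 → (21,23).
Selected: (0,2) (2,5) (6,8) (10,12) (14,16) (19,20) (21,23)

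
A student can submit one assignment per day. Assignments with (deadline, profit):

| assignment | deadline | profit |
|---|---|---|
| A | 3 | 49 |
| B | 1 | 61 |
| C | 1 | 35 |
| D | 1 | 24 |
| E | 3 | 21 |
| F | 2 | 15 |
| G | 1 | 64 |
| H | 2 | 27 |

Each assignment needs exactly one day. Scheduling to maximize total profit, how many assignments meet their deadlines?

By profit: G(d1,64), B(d1,61), A(d3,49), C(d1,35), H(d2,27), D(d1,24), E(d3,21), F(d2,15)
G→slot 1; B skipped; A→slot 3; C skipped; H→slot 2; D skipped; E skipped; F skipped.
3 of 8 scheduled.

3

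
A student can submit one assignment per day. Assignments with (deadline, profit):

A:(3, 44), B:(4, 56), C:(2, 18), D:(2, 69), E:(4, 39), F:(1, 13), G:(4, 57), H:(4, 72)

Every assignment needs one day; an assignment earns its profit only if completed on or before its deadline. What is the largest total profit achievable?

Sort by profit descending; place each in the latest free slot ≤ its deadline.
By profit: H(d4,72), D(d2,69), G(d4,57), B(d4,56), A(d3,44), E(d4,39), C(d2,18), F(d1,13)
H→slot 4; D→slot 2; G→slot 3; B→slot 1; A skipped; E skipped; C skipped; F skipped.
Profit = 56 + 69 + 57 + 72 = 254

254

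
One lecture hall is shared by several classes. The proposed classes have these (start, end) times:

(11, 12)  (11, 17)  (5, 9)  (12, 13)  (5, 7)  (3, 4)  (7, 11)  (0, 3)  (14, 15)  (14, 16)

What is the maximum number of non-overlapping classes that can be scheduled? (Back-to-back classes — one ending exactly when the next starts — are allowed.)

Greedy by earliest finish: after sorting by end time, pick each interval compatible with the last pick.
By end time: (0,3), (3,4), (5,7), (5,9), (7,11), (11,12), (12,13), (14,15), (14,16), (11,17).
Pick (0,3); next start ≥ 3 → (3,4); next start ≥ 4 → (5,7); next start ≥ 7 → (7,11); next start ≥ 11 → (11,12); next start ≥ 12 → (12,13); next start ≥ 13 → (14,15).
Selected 7 classes.

7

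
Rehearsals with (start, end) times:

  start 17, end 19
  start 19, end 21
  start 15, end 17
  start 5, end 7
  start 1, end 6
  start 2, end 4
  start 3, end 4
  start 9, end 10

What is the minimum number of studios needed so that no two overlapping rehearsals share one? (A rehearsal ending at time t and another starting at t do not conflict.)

Count concurrent intervals with a sweep; the peak is the room count.
Events (time:±→running): 1:+→1 2:+→2 3:+→3 … peak 3.

3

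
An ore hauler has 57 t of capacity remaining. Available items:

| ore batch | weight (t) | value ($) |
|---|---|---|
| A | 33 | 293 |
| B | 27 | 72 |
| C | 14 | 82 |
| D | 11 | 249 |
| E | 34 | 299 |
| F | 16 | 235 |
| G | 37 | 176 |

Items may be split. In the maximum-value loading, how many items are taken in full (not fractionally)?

2

Ratios (sorted): D 22.64, F 14.69, A 8.88, E 8.79, C 5.86, G 4.76, B 2.67
take D (11 @ 249); take F (16 @ 235); take 30/33 of A → 266.36. Capacity used 57/57.
2 item(s) taken whole; one partial (take 30/33 of A).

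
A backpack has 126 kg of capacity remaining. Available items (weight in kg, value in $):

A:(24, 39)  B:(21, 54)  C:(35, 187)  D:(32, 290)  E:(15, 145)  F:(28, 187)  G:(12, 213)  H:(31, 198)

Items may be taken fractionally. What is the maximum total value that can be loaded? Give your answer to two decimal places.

1075.74

Greedy by value/weight ratio, highest first.
Order: G (213/12=17.75) > E (145/15=9.67) > D (290/32=9.06) > F (187/28=6.68) > H (198/31=6.39) > C (187/35=5.34) > B (54/21=2.57) > A (39/24=1.62)
Fill: take G (12 @ 213) → take E (15 @ 145) → take D (32 @ 290) → take F (28 @ 187) → take H (31 @ 198) → take 8/35 of C → 42.74; 126/126 used.
Total value = 1075.74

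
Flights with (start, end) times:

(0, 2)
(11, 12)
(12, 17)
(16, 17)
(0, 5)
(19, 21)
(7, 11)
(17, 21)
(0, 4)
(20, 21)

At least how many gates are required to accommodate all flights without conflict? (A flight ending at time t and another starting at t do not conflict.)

3

Events (time:±→running): 0:+→1 0:+→2 0:+→3 … peak 3.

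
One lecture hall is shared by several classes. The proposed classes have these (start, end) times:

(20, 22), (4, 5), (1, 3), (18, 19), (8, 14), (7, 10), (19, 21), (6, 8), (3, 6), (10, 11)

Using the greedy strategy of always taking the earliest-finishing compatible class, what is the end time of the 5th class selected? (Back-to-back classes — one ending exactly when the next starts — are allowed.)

19

Greedy by earliest finish: after sorting by end time, pick each interval compatible with the last pick.
Sorted by end: (1,3)  (4,5)  (3,6)  (6,8)  (7,10)  (10,11)  (8,14)  (18,19)  (19,21)  (20,22)
take (1,3); take (4,5); skip (3,6); take (6,8); take (10,11); skip (8,14); take (18,19); take (19,21).
Selected: (1,3) (4,5) (6,8) (10,11) (18,19) (19,21)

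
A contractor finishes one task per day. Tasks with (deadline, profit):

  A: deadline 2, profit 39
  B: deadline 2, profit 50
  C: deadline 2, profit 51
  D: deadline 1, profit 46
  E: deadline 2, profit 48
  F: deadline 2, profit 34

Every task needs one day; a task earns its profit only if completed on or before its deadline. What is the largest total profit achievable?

Take jobs in profit order; each goes to the latest open slot no later than its deadline.
By profit: C(d2,51), B(d2,50), E(d2,48), D(d1,46), A(d2,39), F(d2,34)
C→slot 2; B→slot 1; E skipped; D skipped; A skipped; F skipped.
Profit = 50 + 51 = 101

101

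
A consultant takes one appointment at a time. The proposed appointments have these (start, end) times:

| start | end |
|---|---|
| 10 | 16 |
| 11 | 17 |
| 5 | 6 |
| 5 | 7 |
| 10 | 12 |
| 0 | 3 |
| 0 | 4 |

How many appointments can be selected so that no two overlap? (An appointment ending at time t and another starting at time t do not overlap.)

Greedy by earliest finish: after sorting by end time, pick each interval compatible with the last pick.
Sorted by end: (0,3)  (0,4)  (5,6)  (5,7)  (10,12)  (10,16)  (11,17)
take (0,3); skip (0,4); take (5,6); take (10,12); skip (10,16); skip (11,17).
Selected 3 appointments.

3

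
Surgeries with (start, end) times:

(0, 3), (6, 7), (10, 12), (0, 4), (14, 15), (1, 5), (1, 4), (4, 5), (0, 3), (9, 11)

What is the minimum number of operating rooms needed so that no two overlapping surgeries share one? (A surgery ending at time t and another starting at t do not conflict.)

Events (time:±→running): 0:+→1 0:+→2 0:+→3 1:+→4 1:+→5 … peak 5.

5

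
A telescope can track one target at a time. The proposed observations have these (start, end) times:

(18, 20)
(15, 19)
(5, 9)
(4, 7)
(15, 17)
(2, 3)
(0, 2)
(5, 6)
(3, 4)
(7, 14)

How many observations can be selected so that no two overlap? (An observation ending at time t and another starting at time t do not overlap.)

7

Greedy by earliest finish: after sorting by end time, pick each interval compatible with the last pick.
Sorted by end: (0,2)  (2,3)  (3,4)  (5,6)  (4,7)  (5,9)  (7,14)  (15,17)  (15,19)  (18,20)
take (0,2); take (2,3); take (3,4); take (5,6); skip (4,7); take (7,14); take (15,17); take (18,20).
Selected 7 observations.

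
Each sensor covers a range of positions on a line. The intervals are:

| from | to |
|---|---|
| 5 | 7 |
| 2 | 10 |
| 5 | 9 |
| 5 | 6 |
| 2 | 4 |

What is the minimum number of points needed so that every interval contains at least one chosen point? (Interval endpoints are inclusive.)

Sorted: [2,4] [5,6] [5,7] [5,9] [2,10]
{[2,4]} hit by 4; {[5,6],[5,7],[5,9],[2,10]} hit by 6.
Points: 4, 6 (2 total).

2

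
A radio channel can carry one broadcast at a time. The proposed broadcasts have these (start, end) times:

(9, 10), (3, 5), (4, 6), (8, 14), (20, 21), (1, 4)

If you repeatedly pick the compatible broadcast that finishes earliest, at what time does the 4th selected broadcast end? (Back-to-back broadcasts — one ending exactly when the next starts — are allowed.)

Order by finish time; keep every interval that doesn't clash with the previous kept one.
By end time: (1,4), (3,5), (4,6), (9,10), (8,14), (20,21).
Pick (1,4); next start ≥ 4 → (4,6); next start ≥ 6 → (9,10); next start ≥ 10 → (20,21).
Selected: (1,4) (4,6) (9,10) (20,21)

21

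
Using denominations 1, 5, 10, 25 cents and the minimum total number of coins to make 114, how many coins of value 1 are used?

Use the largest denomination that fits, subtract, and repeat.
114 − 4×25→14 − 1×10→4 − 4×1→0
Count of 1: 4

4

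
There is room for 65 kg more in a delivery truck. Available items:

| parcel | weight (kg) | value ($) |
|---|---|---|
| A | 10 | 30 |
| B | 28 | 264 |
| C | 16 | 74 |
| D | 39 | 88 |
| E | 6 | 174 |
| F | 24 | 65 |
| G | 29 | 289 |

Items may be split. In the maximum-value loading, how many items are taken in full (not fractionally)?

3

Greedy by value/weight ratio, highest first.
Ratios (sorted): E 29.00, G 9.97, B 9.43, C 4.62, A 3.00, F 2.71, D 2.26
take E (6 @ 174); take G (29 @ 289); take B (28 @ 264); take 2/16 of C → 9.25. Capacity used 65/65.
3 item(s) taken whole; one partial (take 2/16 of C).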